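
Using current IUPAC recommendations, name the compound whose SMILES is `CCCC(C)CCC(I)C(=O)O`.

2-iodo-5-methyloctanoic acid

The longest chain bearing the –COOH group is 8 carbons long (octane).
The highest-priority functional group is a carboxylic acid (terminal –COOH), so the name ends in -oic acid.
Number the chain so that the carboxylic acid carbon is C-1 by definition.
This places an iodo group at C-2; a methyl group at C-5.
Substituent prefixes are cited in alphabetical order (multiplying prefixes like di-/tri- are ignored for ordering).
The name is 2-iodo-5-methyloctanoic acid.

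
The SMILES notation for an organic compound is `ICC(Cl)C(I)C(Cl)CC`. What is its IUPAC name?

2,4-dichloro-1,3-diiodohexane

The parent chain contains 6 carbons (hexane).
Number the chain so that the substituent locant set {1,2,3,4} is lower than {3,4,5,6} at the first point of difference.
That gives chloro groups at C-2 and C-4; iodo groups at C-1 and C-3.
Substituent prefixes are cited in alphabetical order (multiplying prefixes like di-/tri- are ignored for ordering).
The name is 2,4-dichloro-1,3-diiodohexane.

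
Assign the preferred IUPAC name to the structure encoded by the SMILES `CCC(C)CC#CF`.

The longest chain bearing the multiple bond is 6 carbons long (hexane).
There is one C≡C triple bond, indicated by the ending -yne.
The numbering direction is chosen so that numbering from this end puts the triple bond at C-1 rather than C-5.
That gives the triple bond between C-1 and C-2; a fluoro group at C-1; a methyl group at C-4.
The substituents are ordered alphabetically, ignoring any di-/tri- multipliers.
The name is 1-fluoro-4-methylhex-1-yne.

1-fluoro-4-methylhex-1-yne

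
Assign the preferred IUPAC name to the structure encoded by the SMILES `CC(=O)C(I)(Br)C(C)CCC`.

3-bromo-3-iodo-4-methylheptan-2-one

The longest carbon chain that includes the carbonyl has 7 carbons, so the parent hydride is heptane.
The principal characteristic group is a ketone (C=O on an internal carbon), named with the suffix -one.
Number the chain so that numbering from this end puts the carbonyl group at C-2 rather than C-6.
With this numbering: the carbonyl at C-2; a bromo group at C-3; an iodo group at C-3; a methyl group at C-4.
Substituent prefixes are cited in alphabetical order (multiplying prefixes like di-/tri- are ignored for ordering).
Assembling the pieces gives 3-bromo-3-iodo-4-methylheptan-2-one.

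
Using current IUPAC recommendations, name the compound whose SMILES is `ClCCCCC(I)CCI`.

The parent chain contains 7 carbons (heptane).
Choose the numbering such that the substituent locant set {1,3,7} is lower than {1,5,7} at the first point of difference.
With this numbering: a chloro group at C-7; iodo groups at C-1 and C-3.
Substituent prefixes are cited in alphabetical order (multiplying prefixes like di-/tri- are ignored for ordering).
The name is 7-chloro-1,3-diiodoheptane.

7-chloro-1,3-diiodoheptane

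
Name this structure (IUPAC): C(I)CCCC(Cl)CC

5-chloro-1-iodoheptane

The parent chain contains 7 carbons (heptane).
Number the chain so that the substituent locant set {1,5} is lower than {3,7} at the first point of difference.
That gives a chloro group at C-5; an iodo group at C-1.
Substituent prefixes are cited in alphabetical order (multiplying prefixes like di-/tri- are ignored for ordering).
The name is 5-chloro-1-iodoheptane.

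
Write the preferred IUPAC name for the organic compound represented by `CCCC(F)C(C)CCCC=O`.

Counting along the main chain through the –CHO group gives 9 carbons: the parent is nonane.
The principal characteristic group is an aldehyde (terminal –CHO), named with the suffix -al.
Choose the numbering such that the aldehyde carbon is C-1 by definition.
With this numbering: a fluoro group at C-6; a methyl group at C-5.
Substituent prefixes are cited in alphabetical order (multiplying prefixes like di-/tri- are ignored for ordering).
Assembling the pieces gives 6-fluoro-5-methylnonanal.

6-fluoro-5-methylnonanal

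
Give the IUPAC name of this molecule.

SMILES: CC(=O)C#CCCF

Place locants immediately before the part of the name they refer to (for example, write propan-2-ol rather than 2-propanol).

The longest carbon chain that includes the carbonyl and the multiple bond has 6 carbons, so the parent hydride is hexane.
A ketone (C=O on an internal carbon) is the principal characteristic group, giving the suffix -one.
A C≡C triple bond in the chain gives the infix -yne-.
Number the chain so that numbering from this end puts the carbonyl group at C-2 rather than C-5.
That gives the carbonyl at C-2; the triple bond between C-3 and C-4; a fluoro group at C-6.
Assembling the pieces gives 6-fluorohex-3-yn-2-one.

6-fluorohex-3-yn-2-one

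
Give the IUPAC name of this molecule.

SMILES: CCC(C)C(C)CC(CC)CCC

The parent chain contains 9 carbons (nonane).
Number the chain so that the substituent locant set {3,4,6} is lower than {4,6,7} at the first point of difference.
With this numbering: an ethyl group at C-6; methyl groups at C-3 and C-4.
Prefixes are listed alphabetically: ethyl, methyl.
Putting it together: 6-ethyl-3,4-dimethylnonane.

6-ethyl-3,4-dimethylnonane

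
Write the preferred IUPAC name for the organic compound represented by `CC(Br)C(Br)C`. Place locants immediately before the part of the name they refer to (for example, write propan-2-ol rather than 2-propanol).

The longest continuous carbon chain has 4 atoms, so the parent hydride is butane.
Numbering from either end gives identical locants here.
That gives bromo groups at C-2 and C-3.
Putting it together: 2,3-dibromobutane.

2,3-dibromobutane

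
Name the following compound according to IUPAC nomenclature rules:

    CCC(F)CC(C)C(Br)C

2-bromo-5-fluoro-3-methylheptane

The longest carbon chain is 7 atoms: the parent is heptane.
The numbering direction is chosen so that the substituent locant set {2,3,5} is lower than {3,5,6} at the first point of difference.
That gives a bromo group at C-2; a fluoro group at C-5; a methyl group at C-3.
Substituent prefixes are cited in alphabetical order (multiplying prefixes like di-/tri- are ignored for ordering).
Putting it together: 2-bromo-5-fluoro-3-methylheptane.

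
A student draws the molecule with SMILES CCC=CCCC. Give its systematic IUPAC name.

The longest chain bearing the multiple bond is 7 carbons long (heptane).
The chain contains a C=C double bond, so the unsaturation ending is -ene.
Choose the numbering such that numbering from this end puts the double bond at C-3 rather than C-4.
That gives the double bond between C-3 and C-4.
Assembling the pieces gives hept-3-ene.

hept-3-ene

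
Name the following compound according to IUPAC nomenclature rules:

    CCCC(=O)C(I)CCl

1-chloro-2-iodohexan-3-one

The longest chain bearing the carbonyl is 6 carbons long (hexane).
A ketone (C=O on an internal carbon) is the principal characteristic group, giving the suffix -one.
Choose the numbering such that numbering from this end puts the carbonyl group at C-3 rather than C-4.
With this numbering: the carbonyl at C-3; a chloro group at C-1; an iodo group at C-2.
Substituent prefixes are cited in alphabetical order (multiplying prefixes like di-/tri- are ignored for ordering).
Assembling the pieces gives 1-chloro-2-iodohexan-3-one.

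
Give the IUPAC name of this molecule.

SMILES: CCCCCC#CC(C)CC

3-methyldec-4-yne

The longest carbon chain that includes the multiple bond has 10 carbons, so the parent hydride is decane.
There is one C≡C triple bond, indicated by the ending -yne.
Choose the numbering such that numbering from this end puts the triple bond at C-4 rather than C-6.
This places the triple bond between C-4 and C-5; a methyl group at C-3.
Assembling the pieces gives 3-methyldec-4-yne.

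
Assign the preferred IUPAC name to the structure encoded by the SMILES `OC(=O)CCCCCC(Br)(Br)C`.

7,7-dibromooctanoic acid

Counting along the main chain through the –COOH group gives 8 carbons: the parent is octane.
The highest-priority functional group is a carboxylic acid (terminal –COOH), so the name ends in -oic acid.
The numbering direction is chosen so that the carboxylic acid carbon is C-1 by definition.
That gives two bromo groups at C-7.
Assembling the pieces gives 7,7-dibromooctanoic acid.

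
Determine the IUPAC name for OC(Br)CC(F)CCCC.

Counting along the main chain through the –OH group gives 7 carbons: the parent is heptane.
The principal characteristic group is an alcohol (–OH), named with the suffix -ol.
The numbering direction is chosen so that numbering from this end puts the hydroxyl group at C-1 rather than C-7.
With this numbering: the hydroxyl at C-1; a bromo group at C-1; a fluoro group at C-3.
Prefixes are listed alphabetically: bromo, fluoro.
Assembling the pieces gives 1-bromo-3-fluoroheptan-1-ol.

1-bromo-3-fluoroheptan-1-ol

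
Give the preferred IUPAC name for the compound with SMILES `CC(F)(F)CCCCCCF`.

1,7,7-trifluorooctane

The longest carbon chain is 8 atoms: the parent is octane.
Number the chain so that the substituent locant set {1,7,7} is lower than {2,2,8} at the first point of difference.
This places fluoro groups at C-1 and C-7 (×2).
Assembling the pieces gives 1,7,7-trifluorooctane.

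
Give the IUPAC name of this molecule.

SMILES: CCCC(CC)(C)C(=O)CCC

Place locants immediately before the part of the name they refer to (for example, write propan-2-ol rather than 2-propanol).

5-ethyl-5-methyloctan-4-one

Counting along the main chain through the carbonyl gives 8 carbons: the parent is octane.
A ketone (C=O on an internal carbon) is the principal characteristic group, giving the suffix -one.
The numbering direction is chosen so that numbering from this end puts the carbonyl group at C-4 rather than C-5.
That gives the carbonyl at C-4; an ethyl group at C-5; a methyl group at C-5.
The substituents are ordered alphabetically, ignoring any di-/tri- multipliers.
Assembling the pieces gives 5-ethyl-5-methyloctan-4-one.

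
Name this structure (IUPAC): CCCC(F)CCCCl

The longest carbon chain is 7 atoms: the parent is heptane.
The numbering direction is chosen so that the substituent locant set {1,4} is lower than {4,7} at the first point of difference.
This places a chloro group at C-1; a fluoro group at C-4.
The substituents are ordered alphabetically, ignoring any di-/tri- multipliers.
Putting it together: 1-chloro-4-fluoroheptane.

1-chloro-4-fluoroheptane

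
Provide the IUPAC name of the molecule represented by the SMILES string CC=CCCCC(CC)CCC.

Counting along the main chain through the multiple bond gives 10 carbons: the parent is decane.
A C=C double bond in the chain gives the infix -ene-.
Number the chain so that numbering from this end puts the double bond at C-2 rather than C-8.
This places the double bond between C-2 and C-3; an ethyl group at C-7.
Putting it together: 7-ethyldec-2-ene.

7-ethyldec-2-ene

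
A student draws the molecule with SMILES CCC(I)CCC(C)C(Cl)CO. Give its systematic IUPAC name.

The longest carbon chain that includes the –OH group has 8 carbons, so the parent hydride is octane.
The principal characteristic group is an alcohol (–OH), named with the suffix -ol.
The numbering direction is chosen so that numbering from this end puts the hydroxyl group at C-1 rather than C-8.
With this numbering: the hydroxyl at C-1; a chloro group at C-2; an iodo group at C-6; a methyl group at C-3.
The substituents are ordered alphabetically, ignoring any di-/tri- multipliers.
Assembling the pieces gives 2-chloro-6-iodo-3-methyloctan-1-ol.

2-chloro-6-iodo-3-methyloctan-1-ol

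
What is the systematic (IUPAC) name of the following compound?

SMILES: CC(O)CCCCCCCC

Counting along the main chain through the –OH group gives 10 carbons: the parent is decane.
The highest-priority functional group is an alcohol (–OH), so the name ends in -ol.
The numbering direction is chosen so that numbering from this end puts the hydroxyl group at C-2 rather than C-9.
That gives the hydroxyl at C-2.
Putting it together: decan-2-ol.

decan-2-ol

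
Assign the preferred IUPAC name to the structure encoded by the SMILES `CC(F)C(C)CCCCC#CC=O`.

The longest chain bearing the –CHO group and the multiple bond is 10 carbons long (decane).
The principal characteristic group is an aldehyde (terminal –CHO), named with the suffix -al.
There is one C≡C triple bond, indicated by the ending -yne.
Number the chain so that the aldehyde carbon is C-1 by definition.
This places the triple bond between C-2 and C-3; a fluoro group at C-9; a methyl group at C-8.
Prefixes are listed alphabetically: fluoro, methyl.
Putting it together: 9-fluoro-8-methyldec-2-ynal.

9-fluoro-8-methyldec-2-ynal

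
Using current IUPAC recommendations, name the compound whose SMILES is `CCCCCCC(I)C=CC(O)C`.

Counting along the main chain through the –OH group and the multiple bond gives 11 carbons: the parent is undecane.
The principal characteristic group is an alcohol (–OH), named with the suffix -ol.
The chain contains a C=C double bond, so the unsaturation ending is -ene.
Choose the numbering such that numbering from this end puts the hydroxyl group at C-2 rather than C-10.
This places the hydroxyl at C-2; the double bond between C-3 and C-4; an iodo group at C-5.
The name is 5-iodoundec-3-en-2-ol.

5-iodoundec-3-en-2-ol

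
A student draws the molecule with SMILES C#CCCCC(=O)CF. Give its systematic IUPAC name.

1-fluorohept-6-yn-2-one

The longest carbon chain that includes the carbonyl and the multiple bond has 7 carbons, so the parent hydride is heptane.
The highest-priority functional group is a ketone (C=O on an internal carbon), so the name ends in -one.
A C≡C triple bond in the chain gives the infix -yne-.
Choose the numbering such that numbering from this end puts the carbonyl group at C-2 rather than C-6.
This places the carbonyl at C-2; the triple bond between C-6 and C-7; a fluoro group at C-1.
Assembling the pieces gives 1-fluorohept-6-yn-2-one.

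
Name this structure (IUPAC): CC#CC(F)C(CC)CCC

5-ethyl-4-fluorooct-2-yne

Counting along the main chain through the multiple bond gives 8 carbons: the parent is octane.
The chain contains a C≡C triple bond, so the unsaturation ending is -yne.
The numbering direction is chosen so that numbering from this end puts the triple bond at C-2 rather than C-6.
That gives the triple bond between C-2 and C-3; an ethyl group at C-5; a fluoro group at C-4.
The substituents are ordered alphabetically, ignoring any di-/tri- multipliers.
Assembling the pieces gives 5-ethyl-4-fluorooct-2-yne.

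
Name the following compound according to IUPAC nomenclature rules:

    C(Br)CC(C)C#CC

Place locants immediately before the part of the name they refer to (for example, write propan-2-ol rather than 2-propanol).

The longest carbon chain that includes the multiple bond has 6 carbons, so the parent hydride is hexane.
A C≡C triple bond in the chain gives the infix -yne-.
Number the chain so that numbering from this end puts the triple bond at C-2 rather than C-4.
That gives the triple bond between C-2 and C-3; a bromo group at C-6; a methyl group at C-4.
Substituent prefixes are cited in alphabetical order (multiplying prefixes like di-/tri- are ignored for ordering).
Putting it together: 6-bromo-4-methylhex-2-yne.

6-bromo-4-methylhex-2-yne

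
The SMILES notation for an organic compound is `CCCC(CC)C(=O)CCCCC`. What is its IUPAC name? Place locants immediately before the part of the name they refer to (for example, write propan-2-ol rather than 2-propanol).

4-ethyldecan-5-one

Counting along the main chain through the carbonyl gives 10 carbons: the parent is decane.
The highest-priority functional group is a ketone (C=O on an internal carbon), so the name ends in -one.
Choose the numbering such that numbering from this end puts the carbonyl group at C-5 rather than C-6.
This places the carbonyl at C-5; an ethyl group at C-4.
Assembling the pieces gives 4-ethyldecan-5-one.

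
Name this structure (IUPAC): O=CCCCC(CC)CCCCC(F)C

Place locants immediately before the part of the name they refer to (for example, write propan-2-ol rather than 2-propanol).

5-ethyl-10-fluoroundecanal

The longest chain bearing the –CHO group is 11 carbons long (undecane).
The highest-priority functional group is an aldehyde (terminal –CHO), so the name ends in -al.
Number the chain so that the aldehyde carbon is C-1 by definition.
This places an ethyl group at C-5; a fluoro group at C-10.
Substituent prefixes are cited in alphabetical order (multiplying prefixes like di-/tri- are ignored for ordering).
The name is 5-ethyl-10-fluoroundecanal.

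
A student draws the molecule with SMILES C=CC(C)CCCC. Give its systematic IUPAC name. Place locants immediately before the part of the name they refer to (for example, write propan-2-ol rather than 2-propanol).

Counting along the main chain through the multiple bond gives 7 carbons: the parent is heptane.
There is one C=C double bond, indicated by the ending -ene.
Choose the numbering such that numbering from this end puts the double bond at C-1 rather than C-6.
This places the double bond between C-1 and C-2; a methyl group at C-3.
Putting it together: 3-methylhept-1-ene.

3-methylhept-1-ene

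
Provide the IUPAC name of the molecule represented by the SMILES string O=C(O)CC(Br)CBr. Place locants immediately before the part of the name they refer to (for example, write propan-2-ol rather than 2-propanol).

3,4-dibromobutanoic acid

The longest carbon chain that includes the –COOH group has 4 carbons, so the parent hydride is butane.
The principal characteristic group is a carboxylic acid (terminal –COOH), named with the suffix -oic acid.
The numbering direction is chosen so that the carboxylic acid carbon is C-1 by definition.
This places bromo groups at C-3 and C-4.
The name is 3,4-dibromobutanoic acid.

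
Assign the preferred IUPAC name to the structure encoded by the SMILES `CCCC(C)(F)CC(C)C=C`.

5-fluoro-3,5-dimethyloct-1-ene

The longest chain bearing the multiple bond is 8 carbons long (octane).
The chain contains a C=C double bond, so the unsaturation ending is -ene.
The numbering direction is chosen so that numbering from this end puts the double bond at C-1 rather than C-7.
That gives the double bond between C-1 and C-2; a fluoro group at C-5; methyl groups at C-3 and C-5.
Substituent prefixes are cited in alphabetical order (multiplying prefixes like di-/tri- are ignored for ordering).
The name is 5-fluoro-3,5-dimethyloct-1-ene.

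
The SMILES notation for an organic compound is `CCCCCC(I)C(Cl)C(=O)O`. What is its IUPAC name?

2-chloro-3-iodooctanoic acid

Counting along the main chain through the –COOH group gives 8 carbons: the parent is octane.
The principal characteristic group is a carboxylic acid (terminal –COOH), named with the suffix -oic acid.
Choose the numbering such that the carboxylic acid carbon is C-1 by definition.
This places a chloro group at C-2; an iodo group at C-3.
Substituent prefixes are cited in alphabetical order (multiplying prefixes like di-/tri- are ignored for ordering).
The name is 2-chloro-3-iodooctanoic acid.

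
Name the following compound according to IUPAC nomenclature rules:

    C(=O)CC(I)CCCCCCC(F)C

10-fluoro-3-iodoundecanal

The longest chain bearing the –CHO group is 11 carbons long (undecane).
The highest-priority functional group is an aldehyde (terminal –CHO), so the name ends in -al.
The numbering direction is chosen so that the aldehyde carbon is C-1 by definition.
This places a fluoro group at C-10; an iodo group at C-3.
Substituent prefixes are cited in alphabetical order (multiplying prefixes like di-/tri- are ignored for ordering).
The name is 10-fluoro-3-iodoundecanal.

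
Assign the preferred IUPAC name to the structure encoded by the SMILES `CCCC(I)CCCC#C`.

Counting along the main chain through the multiple bond gives 9 carbons: the parent is nonane.
The chain contains a C≡C triple bond, so the unsaturation ending is -yne.
The numbering direction is chosen so that numbering from this end puts the triple bond at C-1 rather than C-8.
This places the triple bond between C-1 and C-2; an iodo group at C-6.
Putting it together: 6-iodonon-1-yne.

6-iodonon-1-yne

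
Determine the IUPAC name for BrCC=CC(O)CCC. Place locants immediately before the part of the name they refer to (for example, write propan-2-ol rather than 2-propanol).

1-bromohept-2-en-4-ol

The longest chain bearing the –OH group and the multiple bond is 7 carbons long (heptane).
The principal characteristic group is an alcohol (–OH), named with the suffix -ol.
The chain contains a C=C double bond, so the unsaturation ending is -ene.
Number the chain so that numbering from this end puts the double bond at C-2 rather than C-5.
That gives the hydroxyl at C-4; the double bond between C-2 and C-3; a bromo group at C-1.
The name is 1-bromohept-2-en-4-ol.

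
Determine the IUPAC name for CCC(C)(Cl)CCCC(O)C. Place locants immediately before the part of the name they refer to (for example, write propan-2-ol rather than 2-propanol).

The longest chain bearing the –OH group is 8 carbons long (octane).
An alcohol (–OH) is the principal characteristic group, giving the suffix -ol.
Number the chain so that numbering from this end puts the hydroxyl group at C-2 rather than C-7.
With this numbering: the hydroxyl at C-2; a chloro group at C-6; a methyl group at C-6.
Prefixes are listed alphabetically: chloro, methyl.
The name is 6-chloro-6-methyloctan-2-ol.

6-chloro-6-methyloctan-2-ol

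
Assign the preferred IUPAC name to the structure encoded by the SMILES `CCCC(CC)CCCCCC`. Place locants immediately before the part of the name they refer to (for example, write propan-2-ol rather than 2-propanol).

The parent chain contains 10 carbons (decane).
Choose the numbering such that the substituent locant set {4} is lower than {7} at the first point of difference.
With this numbering: an ethyl group at C-4.
Assembling the pieces gives 4-ethyldecane.

4-ethyldecane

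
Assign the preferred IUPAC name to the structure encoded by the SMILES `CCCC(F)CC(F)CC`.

3,5-difluorooctane

The parent chain contains 8 carbons (octane).
Number the chain so that the substituent locant set {3,5} is lower than {4,6} at the first point of difference.
That gives fluoro groups at C-3 and C-5.
Putting it together: 3,5-difluorooctane.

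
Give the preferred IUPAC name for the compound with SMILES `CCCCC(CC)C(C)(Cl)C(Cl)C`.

The longest continuous carbon chain has 8 atoms, so the parent hydride is octane.
Number the chain so that the substituent locant set {2,3,3,4} is lower than {5,6,6,7} at the first point of difference.
With this numbering: chloro groups at C-2 and C-3; an ethyl group at C-4; a methyl group at C-3.
Substituent prefixes are cited in alphabetical order (multiplying prefixes like di-/tri- are ignored for ordering).
Assembling the pieces gives 2,3-dichloro-4-ethyl-3-methyloctane.

2,3-dichloro-4-ethyl-3-methyloctane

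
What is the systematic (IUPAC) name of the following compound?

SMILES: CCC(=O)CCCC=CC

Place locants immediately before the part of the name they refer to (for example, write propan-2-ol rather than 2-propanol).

non-7-en-3-one

Counting along the main chain through the carbonyl and the multiple bond gives 9 carbons: the parent is nonane.
A ketone (C=O on an internal carbon) is the principal characteristic group, giving the suffix -one.
There is one C=C double bond, indicated by the ending -ene.
Choose the numbering such that numbering from this end puts the carbonyl group at C-3 rather than C-7.
With this numbering: the carbonyl at C-3; the double bond between C-7 and C-8.
Putting it together: non-7-en-3-one.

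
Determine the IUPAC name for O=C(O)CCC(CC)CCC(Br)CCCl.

7-bromo-9-chloro-4-ethylnonanoic acid

The longest carbon chain that includes the –COOH group has 9 carbons, so the parent hydride is nonane.
The principal characteristic group is a carboxylic acid (terminal –COOH), named with the suffix -oic acid.
Number the chain so that the carboxylic acid carbon is C-1 by definition.
That gives a bromo group at C-7; a chloro group at C-9; an ethyl group at C-4.
The substituents are ordered alphabetically, ignoring any di-/tri- multipliers.
Assembling the pieces gives 7-bromo-9-chloro-4-ethylnonanoic acid.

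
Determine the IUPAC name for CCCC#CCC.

hept-3-yne

The longest chain bearing the multiple bond is 7 carbons long (heptane).
The chain contains a C≡C triple bond, so the unsaturation ending is -yne.
The numbering direction is chosen so that numbering from this end puts the triple bond at C-3 rather than C-4.
That gives the triple bond between C-3 and C-4.
Putting it together: hept-3-yne.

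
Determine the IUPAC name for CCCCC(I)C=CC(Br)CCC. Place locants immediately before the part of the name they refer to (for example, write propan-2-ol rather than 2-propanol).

Counting along the main chain through the multiple bond gives 11 carbons: the parent is undecane.
There is one C=C double bond, indicated by the ending -ene.
The numbering direction is chosen so that numbering from this end puts the double bond at C-5 rather than C-6.
That gives the double bond between C-5 and C-6; a bromo group at C-4; an iodo group at C-7.
The substituents are ordered alphabetically, ignoring any di-/tri- multipliers.
The name is 4-bromo-7-iodoundec-5-ene.

4-bromo-7-iodoundec-5-ene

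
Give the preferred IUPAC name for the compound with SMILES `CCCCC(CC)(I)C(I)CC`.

4-ethyl-3,4-diiodooctane

The longest carbon chain is 8 atoms: the parent is octane.
Choose the numbering such that the substituent locant set {3,4,4} is lower than {5,5,6} at the first point of difference.
With this numbering: an ethyl group at C-4; iodo groups at C-3 and C-4.
The substituents are ordered alphabetically, ignoring any di-/tri- multipliers.
Putting it together: 4-ethyl-3,4-diiodooctane.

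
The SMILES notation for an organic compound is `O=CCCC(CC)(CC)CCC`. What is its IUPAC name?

4,4-diethylheptanal

Counting along the main chain through the –CHO group gives 7 carbons: the parent is heptane.
An aldehyde (terminal –CHO) is the principal characteristic group, giving the suffix -al.
Number the chain so that the aldehyde carbon is C-1 by definition.
This places two ethyl groups at C-4.
Assembling the pieces gives 4,4-diethylheptanal.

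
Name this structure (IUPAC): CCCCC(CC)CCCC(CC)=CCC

The longest carbon chain that includes the multiple bond has 12 carbons, so the parent hydride is dodecane.
The chain contains a C=C double bond, so the unsaturation ending is -ene.
The numbering direction is chosen so that numbering from this end puts the double bond at C-3 rather than C-9.
With this numbering: the double bond between C-3 and C-4; ethyl groups at C-4 and C-8.
Assembling the pieces gives 4,8-diethyldodec-3-ene.

4,8-diethyldodec-3-ene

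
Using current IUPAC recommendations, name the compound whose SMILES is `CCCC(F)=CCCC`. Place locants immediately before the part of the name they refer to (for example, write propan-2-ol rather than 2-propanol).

The longest chain bearing the multiple bond is 8 carbons long (octane).
There is one C=C double bond, indicated by the ending -ene.
Number the chain so that the substituent locant set {4} is lower than {5} at the first point of difference.
That gives the double bond between C-4 and C-5; a fluoro group at C-4.
The name is 4-fluorooct-4-ene.

4-fluorooct-4-ene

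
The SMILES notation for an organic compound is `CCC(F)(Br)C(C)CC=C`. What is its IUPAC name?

The longest carbon chain that includes the multiple bond has 7 carbons, so the parent hydride is heptane.
A C=C double bond in the chain gives the infix -ene-.
Choose the numbering such that numbering from this end puts the double bond at C-1 rather than C-6.
That gives the double bond between C-1 and C-2; a bromo group at C-5; a fluoro group at C-5; a methyl group at C-4.
Prefixes are listed alphabetically: bromo, fluoro, methyl.
Assembling the pieces gives 5-bromo-5-fluoro-4-methylhept-1-ene.

5-bromo-5-fluoro-4-methylhept-1-ene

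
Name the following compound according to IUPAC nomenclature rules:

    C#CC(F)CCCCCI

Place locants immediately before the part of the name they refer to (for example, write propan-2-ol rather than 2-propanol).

Counting along the main chain through the multiple bond gives 8 carbons: the parent is octane.
A C≡C triple bond in the chain gives the infix -yne-.
Number the chain so that numbering from this end puts the triple bond at C-1 rather than C-7.
That gives the triple bond between C-1 and C-2; a fluoro group at C-3; an iodo group at C-8.
Prefixes are listed alphabetically: fluoro, iodo.
Putting it together: 3-fluoro-8-iodooct-1-yne.

3-fluoro-8-iodooct-1-yne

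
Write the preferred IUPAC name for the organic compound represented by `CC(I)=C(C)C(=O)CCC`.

Counting along the main chain through the carbonyl and the multiple bond gives 7 carbons: the parent is heptane.
The principal characteristic group is a ketone (C=O on an internal carbon), named with the suffix -one.
There is one C=C double bond, indicated by the ending -ene.
Number the chain so that numbering from this end puts the double bond at C-2 rather than C-5.
This places the carbonyl at C-4; the double bond between C-2 and C-3; an iodo group at C-2; a methyl group at C-3.
The substituents are ordered alphabetically, ignoring any di-/tri- multipliers.
Assembling the pieces gives 2-iodo-3-methylhept-2-en-4-one.

2-iodo-3-methylhept-2-en-4-one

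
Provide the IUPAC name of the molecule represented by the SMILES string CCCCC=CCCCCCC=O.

dodec-7-enal

The longest chain bearing the –CHO group and the multiple bond is 12 carbons long (dodecane).
The highest-priority functional group is an aldehyde (terminal –CHO), so the name ends in -al.
The chain contains a C=C double bond, so the unsaturation ending is -ene.
Choose the numbering such that the aldehyde carbon is C-1 by definition.
With this numbering: the double bond between C-7 and C-8.
The name is dodec-7-enal.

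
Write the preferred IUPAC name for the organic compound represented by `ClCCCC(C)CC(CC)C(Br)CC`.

7-bromo-1-chloro-6-ethyl-4-methylnonane

The longest continuous carbon chain has 9 atoms, so the parent hydride is nonane.
Number the chain so that the substituent locant set {1,4,6,7} is lower than {3,4,6,9} at the first point of difference.
This places a bromo group at C-7; a chloro group at C-1; an ethyl group at C-6; a methyl group at C-4.
Prefixes are listed alphabetically: bromo, chloro, ethyl, methyl.
Putting it together: 7-bromo-1-chloro-6-ethyl-4-methylnonane.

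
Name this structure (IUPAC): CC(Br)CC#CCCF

6-bromo-1-fluorohept-3-yne

Counting along the main chain through the multiple bond gives 7 carbons: the parent is heptane.
A C≡C triple bond in the chain gives the infix -yne-.
Choose the numbering such that numbering from this end puts the triple bond at C-3 rather than C-4.
With this numbering: the triple bond between C-3 and C-4; a bromo group at C-6; a fluoro group at C-1.
Prefixes are listed alphabetically: bromo, fluoro.
Putting it together: 6-bromo-1-fluorohept-3-yne.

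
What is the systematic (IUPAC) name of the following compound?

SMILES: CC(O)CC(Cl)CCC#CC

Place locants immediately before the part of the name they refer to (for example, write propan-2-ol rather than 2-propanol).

4-chloronon-7-yn-2-ol

Counting along the main chain through the –OH group and the multiple bond gives 9 carbons: the parent is nonane.
An alcohol (–OH) is the principal characteristic group, giving the suffix -ol.
A C≡C triple bond in the chain gives the infix -yne-.
Number the chain so that numbering from this end puts the hydroxyl group at C-2 rather than C-8.
This places the hydroxyl at C-2; the triple bond between C-7 and C-8; a chloro group at C-4.
Putting it together: 4-chloronon-7-yn-2-ol.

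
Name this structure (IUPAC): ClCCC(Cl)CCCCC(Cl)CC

1,3,8-trichlorodecane

The longest continuous carbon chain has 10 atoms, so the parent hydride is decane.
The numbering direction is chosen so that the substituent locant set {1,3,8} is lower than {3,8,10} at the first point of difference.
With this numbering: chloro groups at C-1 and C-3 and C-8.
The name is 1,3,8-trichlorodecane.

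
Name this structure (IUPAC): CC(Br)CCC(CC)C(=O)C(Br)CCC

4,9-dibromo-6-ethyldecan-5-one

The longest chain bearing the carbonyl is 10 carbons long (decane).
The principal characteristic group is a ketone (C=O on an internal carbon), named with the suffix -one.
Choose the numbering such that numbering from this end puts the carbonyl group at C-5 rather than C-6.
This places the carbonyl at C-5; bromo groups at C-4 and C-9; an ethyl group at C-6.
Substituent prefixes are cited in alphabetical order (multiplying prefixes like di-/tri- are ignored for ordering).
Assembling the pieces gives 4,9-dibromo-6-ethyldecan-5-one.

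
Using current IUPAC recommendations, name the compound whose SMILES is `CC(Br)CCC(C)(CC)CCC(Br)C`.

The longest continuous carbon chain has 9 atoms, so the parent hydride is nonane.
Numbering from either end gives identical locants here.
With this numbering: bromo groups at C-2 and C-8; an ethyl group at C-5; a methyl group at C-5.
Substituent prefixes are cited in alphabetical order (multiplying prefixes like di-/tri- are ignored for ordering).
The name is 2,8-dibromo-5-ethyl-5-methylnonane.

2,8-dibromo-5-ethyl-5-methylnonane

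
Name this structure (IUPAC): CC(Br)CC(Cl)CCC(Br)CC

2,7-dibromo-4-chlorononane

The longest carbon chain is 9 atoms: the parent is nonane.
Choose the numbering such that the substituent locant set {2,4,7} is lower than {3,6,8} at the first point of difference.
With this numbering: bromo groups at C-2 and C-7; a chloro group at C-4.
Substituent prefixes are cited in alphabetical order (multiplying prefixes like di-/tri- are ignored for ordering).
Assembling the pieces gives 2,7-dibromo-4-chlorononane.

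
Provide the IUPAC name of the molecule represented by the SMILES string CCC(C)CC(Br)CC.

3-bromo-5-methylheptane

The longest continuous carbon chain has 7 atoms, so the parent hydride is heptane.
Number the chain so that the locant sets are identical either way, so the alphabetically earlier bromo substituent takes the lower locant (3 rather than 5).
That gives a bromo group at C-3; a methyl group at C-5.
Substituent prefixes are cited in alphabetical order (multiplying prefixes like di-/tri- are ignored for ordering).
Assembling the pieces gives 3-bromo-5-methylheptane.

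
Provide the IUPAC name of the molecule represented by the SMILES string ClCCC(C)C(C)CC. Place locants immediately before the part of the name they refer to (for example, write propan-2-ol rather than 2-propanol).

The parent chain contains 6 carbons (hexane).
Number the chain so that the substituent locant set {1,3,4} is lower than {3,4,6} at the first point of difference.
That gives a chloro group at C-1; methyl groups at C-3 and C-4.
Prefixes are listed alphabetically: chloro, methyl.
Putting it together: 1-chloro-3,4-dimethylhexane.

1-chloro-3,4-dimethylhexane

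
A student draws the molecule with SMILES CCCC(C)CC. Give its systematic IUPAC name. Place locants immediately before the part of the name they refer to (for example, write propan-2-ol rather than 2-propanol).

The longest carbon chain is 6 atoms: the parent is hexane.
Number the chain so that the substituent locant set {3} is lower than {4} at the first point of difference.
With this numbering: a methyl group at C-3.
Putting it together: 3-methylhexane.

3-methylhexane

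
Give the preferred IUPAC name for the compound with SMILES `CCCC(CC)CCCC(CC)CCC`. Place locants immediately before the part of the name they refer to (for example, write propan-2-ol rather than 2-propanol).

4,8-diethylundecane

The longest continuous carbon chain has 11 atoms, so the parent hydride is undecane.
Both numbering directions give the same locant set; either may be used.
With this numbering: ethyl groups at C-4 and C-8.
Putting it together: 4,8-diethylundecane.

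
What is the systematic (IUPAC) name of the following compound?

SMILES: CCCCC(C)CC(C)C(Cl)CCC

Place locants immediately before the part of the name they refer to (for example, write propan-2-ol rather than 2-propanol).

4-chloro-5,7-dimethylundecane

The parent chain contains 11 carbons (undecane).
Number the chain so that the substituent locant set {4,5,7} is lower than {5,7,8} at the first point of difference.
With this numbering: a chloro group at C-4; methyl groups at C-5 and C-7.
Prefixes are listed alphabetically: chloro, methyl.
Putting it together: 4-chloro-5,7-dimethylundecane.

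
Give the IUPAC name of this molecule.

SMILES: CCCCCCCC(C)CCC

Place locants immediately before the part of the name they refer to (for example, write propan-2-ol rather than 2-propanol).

4-methylundecane

The longest continuous carbon chain has 11 atoms, so the parent hydride is undecane.
Choose the numbering such that the substituent locant set {4} is lower than {8} at the first point of difference.
With this numbering: a methyl group at C-4.
Assembling the pieces gives 4-methylundecane.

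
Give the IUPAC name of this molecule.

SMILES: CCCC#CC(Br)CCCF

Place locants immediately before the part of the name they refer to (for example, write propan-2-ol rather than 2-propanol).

6-bromo-9-fluoronon-4-yne

The longest carbon chain that includes the multiple bond has 9 carbons, so the parent hydride is nonane.
There is one C≡C triple bond, indicated by the ending -yne.
Number the chain so that numbering from this end puts the triple bond at C-4 rather than C-5.
That gives the triple bond between C-4 and C-5; a bromo group at C-6; a fluoro group at C-9.
The substituents are ordered alphabetically, ignoring any di-/tri- multipliers.
Assembling the pieces gives 6-bromo-9-fluoronon-4-yne.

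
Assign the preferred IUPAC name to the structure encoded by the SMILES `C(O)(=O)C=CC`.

but-2-enoic acid

Counting along the main chain through the –COOH group and the multiple bond gives 4 carbons: the parent is butane.
The principal characteristic group is a carboxylic acid (terminal –COOH), named with the suffix -oic acid.
A C=C double bond in the chain gives the infix -ene-.
The numbering direction is chosen so that the carboxylic acid carbon is C-1 by definition.
That gives the double bond between C-2 and C-3.
Putting it together: but-2-enoic acid.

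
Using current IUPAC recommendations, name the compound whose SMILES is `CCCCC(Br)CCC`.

The longest continuous carbon chain has 8 atoms, so the parent hydride is octane.
Choose the numbering such that the substituent locant set {4} is lower than {5} at the first point of difference.
That gives a bromo group at C-4.
The name is 4-bromooctane.

4-bromooctane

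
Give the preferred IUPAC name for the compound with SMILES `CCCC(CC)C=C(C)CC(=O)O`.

5-ethyl-3-methyloct-3-enoic acid

Counting along the main chain through the –COOH group and the multiple bond gives 8 carbons: the parent is octane.
A carboxylic acid (terminal –COOH) is the principal characteristic group, giving the suffix -oic acid.
There is one C=C double bond, indicated by the ending -ene.
The numbering direction is chosen so that the carboxylic acid carbon is C-1 by definition.
That gives the double bond between C-3 and C-4; an ethyl group at C-5; a methyl group at C-3.
The substituents are ordered alphabetically, ignoring any di-/tri- multipliers.
The name is 5-ethyl-3-methyloct-3-enoic acid.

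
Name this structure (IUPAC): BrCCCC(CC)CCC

1-bromo-4-ethylheptane

The parent chain contains 7 carbons (heptane).
Choose the numbering such that the substituent locant set {1,4} is lower than {4,7} at the first point of difference.
With this numbering: a bromo group at C-1; an ethyl group at C-4.
Prefixes are listed alphabetically: bromo, ethyl.
The name is 1-bromo-4-ethylheptane.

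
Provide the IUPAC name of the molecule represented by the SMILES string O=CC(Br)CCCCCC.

The longest carbon chain that includes the –CHO group has 8 carbons, so the parent hydride is octane.
The highest-priority functional group is an aldehyde (terminal –CHO), so the name ends in -al.
The numbering direction is chosen so that the aldehyde carbon is C-1 by definition.
This places a bromo group at C-2.
Assembling the pieces gives 2-bromooctanal.

2-bromooctanal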